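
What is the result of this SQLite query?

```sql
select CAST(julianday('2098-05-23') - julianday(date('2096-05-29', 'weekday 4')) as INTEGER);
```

`weekday 4` advances to the next Thursday; 2096-05-29 is a Tuesday, so it moves forward to 2096-05-31.
0 days remain in May 2096 after the 31st (31 − 31).
Full months from June 2096 through April 2098 contribute their day counts.
Then 23 days into May 2098.
Total: 0 + 30 + 31 + 31 + 30 + 31 + 30 + 31 + 31 + 28 + 31 + 30 + 31 + 30 + 31 + 31 + 30 + 31 + 30 + 31 + 31 + 28 + 31 + 30 + 23 = 722.

722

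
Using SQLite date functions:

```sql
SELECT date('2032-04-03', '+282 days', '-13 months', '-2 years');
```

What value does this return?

2029-12-10

Applying '+282 days' to 2032-04-03: counting 282 days forward gives 2033-01-10.
Adding -13 months to 2033-01-10 gives 2031-12-10.
Adding -2 years to 2031-12-10 gives 2029-12-10.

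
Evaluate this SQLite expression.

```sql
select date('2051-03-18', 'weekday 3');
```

2051-03-22

`weekday 3` advances to the next Wednesday; 2051-03-18 is a Saturday, so it moves forward to 2051-03-22.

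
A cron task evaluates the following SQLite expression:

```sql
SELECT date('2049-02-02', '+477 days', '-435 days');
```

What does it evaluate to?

Applying '+477 days' to 2049-02-02: counting 477 days forward gives 2050-05-25.
Applying '-435 days' to 2050-05-25: counting 435 days back gives 2049-03-16.

2049-03-16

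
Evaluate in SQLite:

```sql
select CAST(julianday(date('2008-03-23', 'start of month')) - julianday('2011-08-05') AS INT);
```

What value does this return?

`start of month` rewinds 2008-03-23 to 2008-03-01.
30 days remain in March 2008 after the 1st (31 − 1).
Full months from April 2008 through July 2011 contribute their day counts.
Then 5 days into August 2011.
Total: 30 + 30 + 31 + 30 + 31 + 31 + 30 + 31 + 30 + 31 + 31 + 28 + 31 + 30 + 31 + 30 + 31 + 31 + 30 + 31 + 30 + 31 + 31 + 28 + 31 + 30 + 31 + 30 + 31 + 31 + 30 + 31 + 30 + 31 + 31 + 28 + 31 + 30 + 31 + 30 + 31 + 5 = 1252.
The subtraction is earlier − later, so the result is −1252 → -1252.

-1252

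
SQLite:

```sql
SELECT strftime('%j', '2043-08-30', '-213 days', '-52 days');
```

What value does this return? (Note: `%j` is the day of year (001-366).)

First apply '-213 days', '-52 days': 2043-08-30 → 2042-12-08.
Day-of-year for 2042-12-08: days since 2042-01-01 inclusive = 342, zero-padded to 342.

342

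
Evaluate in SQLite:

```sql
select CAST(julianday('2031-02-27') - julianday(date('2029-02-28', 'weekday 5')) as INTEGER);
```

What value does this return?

727

`weekday 5` advances to the next Friday; 2029-02-28 is a Wednesday, so it moves forward to 2029-03-02.
29 days remain in March 2029 after the 2nd (31 − 2).
Full months from April 2029 through January 2031 contribute their day counts.
Then 27 days into February 2031.
Total: 29 + 30 + 31 + 30 + 31 + 31 + 30 + 31 + 30 + 31 + 31 + 28 + 31 + 30 + 31 + 30 + 31 + 31 + 30 + 31 + 30 + 31 + 31 + 27 = 727.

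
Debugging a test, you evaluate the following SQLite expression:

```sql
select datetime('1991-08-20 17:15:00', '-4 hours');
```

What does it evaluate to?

1991-08-20 13:15:00

-4 hours from 1991-08-20 17:15:00 is 1991-08-20 13:15:00.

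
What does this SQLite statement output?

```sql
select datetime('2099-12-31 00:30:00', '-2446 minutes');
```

2446 minutes = 40h 46m; -2446 minutes from 2099-12-31 00:30:00 is 2099-12-29 07:44:00 (crosses midnight).

2099-12-29 07:44:00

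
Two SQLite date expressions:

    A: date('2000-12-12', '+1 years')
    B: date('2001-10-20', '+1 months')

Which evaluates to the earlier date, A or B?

B

A = 2001-12-12.
B = 2001-11-20.
B is earlier.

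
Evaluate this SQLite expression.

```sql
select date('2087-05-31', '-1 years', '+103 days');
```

Adding -1 year to 2087-05-31 gives 2086-05-31.
Applying '+103 days' to 2086-05-31: counting 103 days forward gives 2086-09-11.

2086-09-11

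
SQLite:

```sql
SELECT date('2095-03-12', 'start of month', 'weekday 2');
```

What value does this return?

2095-03-01

`start of month` rewinds 2095-03-12 to 2095-03-01.
`weekday 2` advances to the next Tuesday; 2095-03-01 is already a Tuesday, so it stays at 2095-03-01.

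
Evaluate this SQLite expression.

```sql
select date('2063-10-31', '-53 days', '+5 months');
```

2064-02-08

Applying '-53 days' to 2063-10-31: counting 53 days back gives 2063-09-08.
Adding +5 months to 2063-09-08 gives 2064-02-08.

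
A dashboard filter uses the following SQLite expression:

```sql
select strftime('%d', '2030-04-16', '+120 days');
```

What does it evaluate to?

First apply '+120 days': 2030-04-16 → 2030-08-14.
`%d` extracts the 2-digit day of month: 14.

14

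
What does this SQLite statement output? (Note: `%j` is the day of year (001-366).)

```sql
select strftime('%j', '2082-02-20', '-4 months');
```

First apply '-4 months': 2082-02-20 → 2081-10-20.
Day-of-year for 2081-10-20: days since 2081-01-01 inclusive = 293, zero-padded to 293.

293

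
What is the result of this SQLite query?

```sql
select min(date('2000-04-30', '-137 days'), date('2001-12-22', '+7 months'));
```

1999-12-15

date('2000-04-30', '-137 days') → 1999-12-15.
date('2001-12-22', '+7 months') → 2002-07-22.
Earlier of the two is 1999-12-15.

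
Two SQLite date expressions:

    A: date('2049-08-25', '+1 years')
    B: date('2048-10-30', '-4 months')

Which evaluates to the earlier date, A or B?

A = 2050-08-25.
B = 2048-06-30.
B is earlier.

B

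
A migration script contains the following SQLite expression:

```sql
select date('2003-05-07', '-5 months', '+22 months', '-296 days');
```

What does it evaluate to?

2003-12-16

Adding -5 months to 2003-05-07 gives 2002-12-07.
Adding +22 months to 2002-12-07 gives 2004-10-07.
Applying '-296 days' to 2004-10-07: counting 296 days back gives 2003-12-16.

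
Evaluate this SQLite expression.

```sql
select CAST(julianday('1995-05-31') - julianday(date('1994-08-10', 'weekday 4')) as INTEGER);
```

`weekday 4` advances to the next Thursday; 1994-08-10 is a Wednesday, so it moves forward to 1994-08-11.
20 days remain in August 1994 after the 11th (31 − 11).
Full months from September 1994 through April 1995 contribute their day counts.
Then 31 days into May 1995.
Total: 20 + 30 + 31 + 30 + 31 + 31 + 28 + 31 + 30 + 31 = 293.

293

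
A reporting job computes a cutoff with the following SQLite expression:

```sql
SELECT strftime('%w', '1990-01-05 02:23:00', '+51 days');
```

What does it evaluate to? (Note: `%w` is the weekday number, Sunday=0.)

0

First apply '+51 days': 1990-01-05 02:23:00 → 1990-02-25 02:23:00.
1990-02-25 is a Sunday; with Sunday=0 that is 0.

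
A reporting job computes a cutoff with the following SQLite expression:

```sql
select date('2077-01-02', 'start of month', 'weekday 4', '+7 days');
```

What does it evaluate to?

`start of month` rewinds 2077-01-02 to 2077-01-01.
`weekday 4` advances to the next Thursday; 2077-01-01 is a Friday, so it moves forward to 2077-01-07.
Advancing 7 more days within January lands on 2077-01-14.

2077-01-14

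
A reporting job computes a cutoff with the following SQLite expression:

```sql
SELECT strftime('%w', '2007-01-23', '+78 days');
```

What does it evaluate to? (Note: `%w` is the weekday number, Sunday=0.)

3

First apply '+78 days': 2007-01-23 → 2007-04-11.
2007-04-11 is a Wednesday; with Sunday=0 that is 3.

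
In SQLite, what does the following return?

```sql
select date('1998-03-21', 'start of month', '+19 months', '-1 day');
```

`start of month` rewinds 1998-03-21 to 1998-03-01.
Adding +19 months to 1998-03-01 gives 1999-10-01.
Going back 1 day from 1999-10-01 reaches 1999-09-30 (last day of September, 30 days).

1999-09-30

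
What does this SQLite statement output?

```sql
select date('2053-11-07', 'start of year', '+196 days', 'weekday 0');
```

`start of year` rewinds 2053-11-07 to 2053-01-01.
Applying '+196 days' to 2053-01-01: counting 196 days forward gives 2053-07-16.
`weekday 0` advances to the next Sunday; 2053-07-16 is a Wednesday, so it moves forward to 2053-07-20.

2053-07-20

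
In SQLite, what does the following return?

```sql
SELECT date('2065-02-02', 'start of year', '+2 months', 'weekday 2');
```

2065-03-03

`start of year` rewinds 2065-02-02 to 2065-01-01.
Adding +2 months to 2065-01-01 gives 2065-03-01.
`weekday 2` advances to the next Tuesday; 2065-03-01 is a Sunday, so it moves forward to 2065-03-03.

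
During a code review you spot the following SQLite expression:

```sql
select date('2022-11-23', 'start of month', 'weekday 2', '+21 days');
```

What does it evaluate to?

2022-11-22

`start of month` rewinds 2022-11-23 to 2022-11-01.
`weekday 2` advances to the next Tuesday; 2022-11-01 is already a Tuesday, so it stays at 2022-11-01.
Advancing 21 more days within November lands on 2022-11-22.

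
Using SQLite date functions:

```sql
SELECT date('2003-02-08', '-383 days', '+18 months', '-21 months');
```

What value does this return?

Applying '-383 days' to 2003-02-08: counting 383 days back gives 2002-01-21.
Adding +18 months to 2002-01-21 gives 2003-07-21.
Adding -21 months to 2003-07-21 gives 2001-10-21.

2001-10-21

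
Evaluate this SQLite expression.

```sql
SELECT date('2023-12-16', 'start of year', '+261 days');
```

2023-09-19

`start of year` rewinds 2023-12-16 to 2023-01-01.
Applying '+261 days' to 2023-01-01: counting 261 days forward gives 2023-09-19.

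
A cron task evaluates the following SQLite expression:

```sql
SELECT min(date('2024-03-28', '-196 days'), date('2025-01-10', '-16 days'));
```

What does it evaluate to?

2023-09-14

date('2024-03-28', '-196 days') → 2023-09-14.
date('2025-01-10', '-16 days') → 2024-12-25.
Earlier of the two is 2023-09-14.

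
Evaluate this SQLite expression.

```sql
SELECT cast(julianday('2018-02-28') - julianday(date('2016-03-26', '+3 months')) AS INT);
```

Adding +3 months to 2016-03-26 gives 2016-06-26.
4 days remain in June 2016 after the 26th (30 − 26).
Full months from July 2016 through January 2018 contribute their day counts.
Then 28 days into February 2018.
Total: 4 + 31 + 31 + 30 + 31 + 30 + 31 + 31 + 28 + 31 + 30 + 31 + 30 + 31 + 31 + 30 + 31 + 30 + 31 + 31 + 28 = 612.

612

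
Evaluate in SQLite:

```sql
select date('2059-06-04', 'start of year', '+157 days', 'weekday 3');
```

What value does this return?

2059-06-11

`start of year` rewinds 2059-06-04 to 2059-01-01.
Applying '+157 days' to 2059-01-01: counting 157 days forward gives 2059-06-07.
`weekday 3` advances to the next Wednesday; 2059-06-07 is a Saturday, so it moves forward to 2059-06-11.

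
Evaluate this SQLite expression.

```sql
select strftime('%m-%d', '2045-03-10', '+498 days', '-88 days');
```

First apply '+498 days', '-88 days': 2045-03-10 → 2046-04-24.
`%m-%d` extracts the month-day: 04-24.

04-24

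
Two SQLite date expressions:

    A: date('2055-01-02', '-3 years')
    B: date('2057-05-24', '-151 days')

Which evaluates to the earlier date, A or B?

A = 2052-01-02.
B = 2056-12-24.
A is earlier.

A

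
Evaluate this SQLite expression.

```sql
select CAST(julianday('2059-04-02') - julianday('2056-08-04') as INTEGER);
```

971

27 days remain in August 2056 after the 4th (31 − 4).
Full months from September 2056 through March 2059 contribute their day counts.
Then 2 days into April 2059.
Total: 27 + 30 + 31 + 30 + 31 + 31 + 28 + 31 + 30 + 31 + 30 + 31 + 31 + 30 + 31 + 30 + 31 + 31 + 28 + 31 + 30 + 31 + 30 + 31 + 31 + 30 + 31 + 30 + 31 + 31 + 28 + 31 + 2 = 971.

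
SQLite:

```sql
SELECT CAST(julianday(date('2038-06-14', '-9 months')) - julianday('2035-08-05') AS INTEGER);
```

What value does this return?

Adding -9 months to 2038-06-14 gives 2037-09-14.
26 days remain in August 2035 after the 5th (31 − 5).
Full months from September 2035 through August 2037 contribute their day counts.
Then 14 days into September 2037.
Total: 26 + 30 + 31 + 30 + 31 + 31 + 29 + 31 + 30 + 31 + 30 + 31 + 31 + 30 + 31 + 30 + 31 + 31 + 28 + 31 + 30 + 31 + 30 + 31 + 31 + 14 = 771.

771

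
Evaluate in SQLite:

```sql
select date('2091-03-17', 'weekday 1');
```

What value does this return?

`weekday 1` advances to the next Monday; 2091-03-17 is a Saturday, so it moves forward to 2091-03-19.

2091-03-19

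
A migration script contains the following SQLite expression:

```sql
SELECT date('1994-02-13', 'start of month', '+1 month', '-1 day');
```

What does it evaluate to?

1994-02-28

`start of month` rewinds 1994-02-13 to 1994-02-01.
Adding +1 month to 1994-02-01 gives 1994-03-01.
Going back 1 day from 1994-03-01 reaches 1994-02-28 (last day of February, 28 days).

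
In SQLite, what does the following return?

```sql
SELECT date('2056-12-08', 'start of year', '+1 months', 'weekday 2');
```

`start of year` rewinds 2056-12-08 to 2056-01-01.
Adding +1 month to 2056-01-01 gives 2056-02-01.
`weekday 2` advances to the next Tuesday; 2056-02-01 is already a Tuesday, so it stays at 2056-02-01.

2056-02-01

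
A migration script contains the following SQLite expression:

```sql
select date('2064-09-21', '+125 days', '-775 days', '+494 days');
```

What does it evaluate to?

Applying '+125 days' to 2064-09-21: counting 125 days forward gives 2065-01-24.
Applying '-775 days' to 2065-01-24: counting 775 days back gives 2062-12-11.
Applying '+494 days' to 2062-12-11: counting 494 days forward gives 2064-04-18.

2064-04-18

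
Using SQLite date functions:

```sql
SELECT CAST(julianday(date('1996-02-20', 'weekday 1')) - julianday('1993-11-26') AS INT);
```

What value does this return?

822

`weekday 1` advances to the next Monday; 1996-02-20 is a Tuesday, so it moves forward to 1996-02-26.
4 days remain in November 1993 after the 26th (30 − 26).
Full months from December 1993 through January 1996 contribute their day counts.
Then 26 days into February 1996.
Total: 4 + 31 + 31 + 28 + 31 + 30 + 31 + 30 + 31 + 31 + 30 + 31 + 30 + 31 + 31 + 28 + 31 + 30 + 31 + 30 + 31 + 31 + 30 + 31 + 30 + 31 + 31 + 26 = 822.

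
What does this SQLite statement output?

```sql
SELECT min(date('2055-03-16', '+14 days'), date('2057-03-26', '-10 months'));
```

date('2055-03-16', '+14 days') → 2055-03-30.
date('2057-03-26', '-10 months') → 2056-05-26.
Earlier of the two is 2055-03-30.

2055-03-30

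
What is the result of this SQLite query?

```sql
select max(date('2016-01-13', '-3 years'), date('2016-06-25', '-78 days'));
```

2016-04-08

date('2016-01-13', '-3 years') → 2013-01-13.
date('2016-06-25', '-78 days') → 2016-04-08.
Later of the two is 2016-04-08.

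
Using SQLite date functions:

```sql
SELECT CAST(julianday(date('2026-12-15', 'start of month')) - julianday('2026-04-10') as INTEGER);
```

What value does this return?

`start of month` rewinds 2026-12-15 to 2026-12-01.
20 days remain in April 2026 after the 10th (30 − 10).
Full months from May 2026 through November 2026 contribute their day counts.
Then 1 day into December 2026.
Total: 20 + 31 + 30 + 31 + 31 + 30 + 31 + 30 + 1 = 235.

235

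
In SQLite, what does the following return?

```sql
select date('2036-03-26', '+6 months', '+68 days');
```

2036-12-03

Adding +6 months to 2036-03-26 gives 2036-09-26.
Applying '+68 days' to 2036-09-26: counting 68 days forward gives 2036-12-03.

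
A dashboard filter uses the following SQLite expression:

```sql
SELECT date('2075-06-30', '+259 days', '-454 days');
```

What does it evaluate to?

Applying '+259 days' to 2075-06-30: counting 259 days forward gives 2076-03-15.
Applying '-454 days' to 2076-03-15: counting 454 days back gives 2074-12-17.

2074-12-17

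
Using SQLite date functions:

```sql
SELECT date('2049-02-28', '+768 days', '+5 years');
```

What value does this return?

Applying '+768 days' to 2049-02-28: counting 768 days forward gives 2051-04-07.
Adding +5 years to 2051-04-07 gives 2056-04-07.

2056-04-07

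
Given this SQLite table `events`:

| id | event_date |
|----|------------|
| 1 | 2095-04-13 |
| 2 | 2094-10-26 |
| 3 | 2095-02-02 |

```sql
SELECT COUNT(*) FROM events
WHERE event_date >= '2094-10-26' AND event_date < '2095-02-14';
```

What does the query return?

2

Rows in [2094-10-26, 2095-02-14): 2094-10-26, 2095-02-02 → 2 rows.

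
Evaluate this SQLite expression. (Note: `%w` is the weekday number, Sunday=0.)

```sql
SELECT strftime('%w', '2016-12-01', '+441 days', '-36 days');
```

First apply '+441 days', '-36 days': 2016-12-01 → 2018-01-10.
2018-01-10 is a Wednesday; with Sunday=0 that is 3.

3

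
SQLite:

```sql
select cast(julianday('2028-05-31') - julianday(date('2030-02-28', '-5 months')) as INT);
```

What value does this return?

-485

Adding -5 months to 2030-02-28 gives 2029-09-28.
0 days remain in May 2028 after the 31st (31 − 31).
Full months from June 2028 through August 2029 contribute their day counts.
Then 28 days into September 2029.
Total: 0 + 30 + 31 + 31 + 30 + 31 + 30 + 31 + 31 + 28 + 31 + 30 + 31 + 30 + 31 + 31 + 28 = 485.
The subtraction is earlier − later, so the result is −485 → -485.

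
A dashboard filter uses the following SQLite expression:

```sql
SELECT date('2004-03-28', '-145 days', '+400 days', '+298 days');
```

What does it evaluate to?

Applying '-145 days' to 2004-03-28: counting 145 days back gives 2003-11-04.
Applying '+400 days' to 2003-11-04: counting 400 days forward gives 2004-12-08.
Applying '+298 days' to 2004-12-08: counting 298 days forward gives 2005-10-02.

2005-10-02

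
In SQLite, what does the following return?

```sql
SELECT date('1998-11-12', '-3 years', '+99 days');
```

1996-02-19

Adding -3 years to 1998-11-12 gives 1995-11-12.
Applying '+99 days' to 1995-11-12: counting 99 days forward gives 1996-02-19.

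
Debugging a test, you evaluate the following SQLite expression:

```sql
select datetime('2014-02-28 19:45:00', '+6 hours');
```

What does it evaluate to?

+6 hours from 2014-02-28 19:45:00 is 2014-03-01 01:45:00 (crosses midnight).

2014-03-01 01:45:00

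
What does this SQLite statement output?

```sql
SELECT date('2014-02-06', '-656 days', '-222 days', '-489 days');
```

2010-05-11

Applying '-656 days' to 2014-02-06: counting 656 days back gives 2012-04-21.
Applying '-222 days' to 2012-04-21: counting 222 days back gives 2011-09-12.
Applying '-489 days' to 2011-09-12: counting 489 days back gives 2010-05-11.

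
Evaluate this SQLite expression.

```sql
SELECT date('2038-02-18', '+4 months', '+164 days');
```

2038-11-29

Adding +4 months to 2038-02-18 gives 2038-06-18.
Applying '+164 days' to 2038-06-18: counting 164 days forward gives 2038-11-29.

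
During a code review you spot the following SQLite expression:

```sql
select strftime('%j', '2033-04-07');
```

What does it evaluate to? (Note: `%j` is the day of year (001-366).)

Day-of-year for 2033-04-07: days since 2033-01-01 inclusive = 97, zero-padded to 097.

097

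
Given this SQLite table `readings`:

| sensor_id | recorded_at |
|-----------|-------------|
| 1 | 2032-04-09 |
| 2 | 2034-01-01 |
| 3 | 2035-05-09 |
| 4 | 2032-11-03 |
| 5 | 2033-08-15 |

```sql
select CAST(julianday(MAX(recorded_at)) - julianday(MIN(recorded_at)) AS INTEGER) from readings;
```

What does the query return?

1125

MIN = 2032-04-09, MAX = 2035-05-09.
21 days remain in April 2032 after the 9th (30 − 9).
Full months from May 2032 through April 2035 contribute their day counts.
Then 9 days into May 2035.
Total: 21 + 31 + 30 + 31 + 31 + 30 + 31 + 30 + 31 + 31 + 28 + 31 + 30 + 31 + 30 + 31 + 31 + 30 + 31 + 30 + 31 + 31 + 28 + 31 + 30 + 31 + 30 + 31 + 31 + 30 + 31 + 30 + 31 + 31 + 28 + 31 + 30 + 9 = 1125.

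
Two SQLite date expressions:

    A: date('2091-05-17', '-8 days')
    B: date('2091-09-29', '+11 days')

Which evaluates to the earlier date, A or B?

A

A = 2091-05-09.
B = 2091-10-10.
A is earlier.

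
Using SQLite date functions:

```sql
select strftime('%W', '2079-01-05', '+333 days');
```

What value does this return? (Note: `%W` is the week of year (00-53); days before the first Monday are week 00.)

First apply '+333 days': 2079-01-05 → 2079-12-04.
2079-12-04 is a Monday. SQLite's %W counts Mondays since the year started; the result is 49.

49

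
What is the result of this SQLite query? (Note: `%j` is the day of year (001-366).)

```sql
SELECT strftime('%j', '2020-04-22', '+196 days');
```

First apply '+196 days': 2020-04-22 → 2020-11-04.
Day-of-year for 2020-11-04: days since 2020-01-01 inclusive = 309, zero-padded to 309.

309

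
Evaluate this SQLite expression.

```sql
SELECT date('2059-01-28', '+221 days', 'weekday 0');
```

2059-09-07

Applying '+221 days' to 2059-01-28: counting 221 days forward gives 2059-09-06.
`weekday 0` advances to the next Sunday; 2059-09-06 is a Saturday, so it moves forward to 2059-09-07.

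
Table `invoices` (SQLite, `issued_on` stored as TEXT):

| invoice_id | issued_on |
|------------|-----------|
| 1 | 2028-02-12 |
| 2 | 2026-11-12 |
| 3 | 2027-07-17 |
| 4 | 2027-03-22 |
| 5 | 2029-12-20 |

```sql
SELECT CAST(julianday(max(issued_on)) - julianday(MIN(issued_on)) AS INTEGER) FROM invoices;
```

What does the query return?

1134

MIN = 2026-11-12, MAX = 2029-12-20.
18 days remain in November 2026 after the 12th (30 − 12).
Full months from December 2026 through November 2029 contribute their day counts.
Then 20 days into December 2029.
Total: 18 + 31 + 31 + 28 + 31 + 30 + 31 + 30 + 31 + 31 + 30 + 31 + 30 + 31 + 31 + 29 + 31 + 30 + 31 + 30 + 31 + 31 + 30 + 31 + 30 + 31 + 31 + 28 + 31 + 30 + 31 + 30 + 31 + 31 + 30 + 31 + 30 + 20 = 1134.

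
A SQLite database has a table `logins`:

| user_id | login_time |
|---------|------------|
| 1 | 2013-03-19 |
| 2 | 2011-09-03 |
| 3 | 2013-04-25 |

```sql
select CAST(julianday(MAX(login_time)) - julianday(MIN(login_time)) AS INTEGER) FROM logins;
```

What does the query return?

600

MIN = 2011-09-03, MAX = 2013-04-25.
27 days remain in September 2011 after the 3rd (30 − 3).
Full months from October 2011 through March 2013 contribute their day counts.
Then 25 days into April 2013.
Total: 27 + 31 + 30 + 31 + 31 + 29 + 31 + 30 + 31 + 30 + 31 + 31 + 30 + 31 + 30 + 31 + 31 + 28 + 31 + 25 = 600.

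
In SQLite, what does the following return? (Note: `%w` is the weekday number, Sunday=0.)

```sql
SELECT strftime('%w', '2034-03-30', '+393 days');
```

First apply '+393 days': 2034-03-30 → 2035-04-27.
2035-04-27 is a Friday; with Sunday=0 that is 5.

5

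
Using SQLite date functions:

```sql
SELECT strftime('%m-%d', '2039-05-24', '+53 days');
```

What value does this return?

First apply '+53 days': 2039-05-24 → 2039-07-16.
`%m-%d` extracts the month-day: 07-16.

07-16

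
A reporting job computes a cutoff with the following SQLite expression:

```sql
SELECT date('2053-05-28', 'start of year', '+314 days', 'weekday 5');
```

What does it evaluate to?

`start of year` rewinds 2053-05-28 to 2053-01-01.
Applying '+314 days' to 2053-01-01: counting 314 days forward gives 2053-11-11.
`weekday 5` advances to the next Friday; 2053-11-11 is a Tuesday, so it moves forward to 2053-11-14.

2053-11-14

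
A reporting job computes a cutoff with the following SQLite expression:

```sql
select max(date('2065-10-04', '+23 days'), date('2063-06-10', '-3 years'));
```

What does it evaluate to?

2065-10-27

date('2065-10-04', '+23 days') → 2065-10-27.
date('2063-06-10', '-3 years') → 2060-06-10.
Later of the two is 2065-10-27.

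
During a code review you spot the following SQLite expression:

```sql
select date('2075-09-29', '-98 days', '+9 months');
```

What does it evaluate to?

Applying '-98 days' to 2075-09-29: counting 98 days back gives 2075-06-23.
Adding +9 months to 2075-06-23 gives 2076-03-23.

2076-03-23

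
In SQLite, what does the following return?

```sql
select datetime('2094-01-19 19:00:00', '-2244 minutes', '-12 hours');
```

2094-01-17 17:36:00

2244 minutes = 37h 24m; -2244 minutes from 2094-01-19 19:00:00 is 2094-01-18 05:36:00 (crosses midnight).
-12 hours from 2094-01-18 05:36:00 is 2094-01-17 17:36:00 (crosses midnight).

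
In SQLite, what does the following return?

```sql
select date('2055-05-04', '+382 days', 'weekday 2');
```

2056-05-23

Applying '+382 days' to 2055-05-04: counting 382 days forward gives 2056-05-20.
`weekday 2` advances to the next Tuesday; 2056-05-20 is a Saturday, so it moves forward to 2056-05-23.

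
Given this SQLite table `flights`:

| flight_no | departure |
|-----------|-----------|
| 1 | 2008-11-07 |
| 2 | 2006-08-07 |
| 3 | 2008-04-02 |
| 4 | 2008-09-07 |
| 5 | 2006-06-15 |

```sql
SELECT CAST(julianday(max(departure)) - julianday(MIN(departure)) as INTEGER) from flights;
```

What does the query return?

876

MIN = 2006-06-15, MAX = 2008-11-07.
15 days remain in June 2006 after the 15th (30 − 15).
Full months from July 2006 through October 2008 contribute their day counts.
Then 7 days into November 2008.
Total: 15 + 31 + 31 + 30 + 31 + 30 + 31 + 31 + 28 + 31 + 30 + 31 + 30 + 31 + 31 + 30 + 31 + 30 + 31 + 31 + 29 + 31 + 30 + 31 + 30 + 31 + 31 + 30 + 31 + 7 = 876.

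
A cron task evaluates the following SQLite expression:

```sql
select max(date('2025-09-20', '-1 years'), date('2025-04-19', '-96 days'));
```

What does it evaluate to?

date('2025-09-20', '-1 years') → 2024-09-20.
date('2025-04-19', '-96 days') → 2025-01-13.
Later of the two is 2025-01-13.

2025-01-13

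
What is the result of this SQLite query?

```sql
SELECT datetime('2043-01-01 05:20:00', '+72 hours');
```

+72 hours from 2043-01-01 05:20:00 is 2043-01-04 05:20:00 (crosses midnight).

2043-01-04 05:20:00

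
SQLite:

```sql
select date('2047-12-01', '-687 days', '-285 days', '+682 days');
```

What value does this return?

2047-02-14

Applying '-687 days' to 2047-12-01: counting 687 days back gives 2046-01-13.
Applying '-285 days' to 2046-01-13: counting 285 days back gives 2045-04-03.
Applying '+682 days' to 2045-04-03: counting 682 days forward gives 2047-02-14.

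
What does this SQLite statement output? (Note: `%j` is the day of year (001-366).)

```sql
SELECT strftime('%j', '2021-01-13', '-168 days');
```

211

First apply '-168 days': 2021-01-13 → 2020-07-29.
Day-of-year for 2020-07-29: days since 2020-01-01 inclusive = 211, zero-padded to 211.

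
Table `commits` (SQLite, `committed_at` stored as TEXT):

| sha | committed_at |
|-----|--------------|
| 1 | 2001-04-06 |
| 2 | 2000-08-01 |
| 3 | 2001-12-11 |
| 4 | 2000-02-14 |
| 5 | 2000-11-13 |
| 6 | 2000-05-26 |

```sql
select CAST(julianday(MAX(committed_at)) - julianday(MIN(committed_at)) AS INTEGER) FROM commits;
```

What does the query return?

666

MIN = 2000-02-14, MAX = 2001-12-11.
15 days remain in February 2000 after the 14th (29 − 14).
Full months from March 2000 through November 2001 contribute their day counts.
Then 11 days into December 2001.
Total: 15 + 31 + 30 + 31 + 30 + 31 + 31 + 30 + 31 + 30 + 31 + 31 + 28 + 31 + 30 + 31 + 30 + 31 + 31 + 30 + 31 + 30 + 11 = 666.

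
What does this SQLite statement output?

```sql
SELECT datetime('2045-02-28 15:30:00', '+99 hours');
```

2045-03-04 18:30:00

+99 hours from 2045-02-28 15:30:00 is 2045-03-04 18:30:00 (crosses midnight).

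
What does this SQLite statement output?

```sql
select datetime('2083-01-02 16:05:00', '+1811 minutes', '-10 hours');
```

1811 minutes = 30h 11m; +1811 minutes from 2083-01-02 16:05:00 is 2083-01-03 22:16:00 (crosses midnight).
-10 hours from 2083-01-03 22:16:00 is 2083-01-03 12:16:00.

2083-01-03 12:16:00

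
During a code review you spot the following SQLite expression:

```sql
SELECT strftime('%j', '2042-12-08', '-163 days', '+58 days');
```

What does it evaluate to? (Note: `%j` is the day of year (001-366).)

237

First apply '-163 days', '+58 days': 2042-12-08 → 2042-08-25.
Day-of-year for 2042-08-25: days since 2042-01-01 inclusive = 237, zero-padded to 237.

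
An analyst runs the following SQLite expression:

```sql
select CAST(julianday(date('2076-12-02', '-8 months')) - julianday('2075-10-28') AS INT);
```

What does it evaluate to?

157

Adding -8 months to 2076-12-02 gives 2076-04-02.
3 days remain in October 2075 after the 28th (31 − 28).
November 2075: 30 days.
December 2075: 31 days.
January 2076: 31 days.
February 2076: 29 days (leap year).
March 2076: 31 days.
Then 2 days into April 2076.
Total: 3 + 30 + 31 + 31 + 29 + 31 + 2 = 157.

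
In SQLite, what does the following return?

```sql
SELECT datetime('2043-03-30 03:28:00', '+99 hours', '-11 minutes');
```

+99 hours from 2043-03-30 03:28:00 is 2043-04-03 06:28:00 (crosses midnight).
-11 minutes from 2043-04-03 06:28:00 is 2043-04-03 06:17:00.

2043-04-03 06:17:00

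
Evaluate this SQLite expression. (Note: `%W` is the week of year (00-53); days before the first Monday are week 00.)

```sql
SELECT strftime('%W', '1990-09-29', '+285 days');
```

27

First apply '+285 days': 1990-09-29 → 1991-07-11.
1991-07-11 is a Thursday. SQLite's %W counts Mondays since the year started; the result is 27.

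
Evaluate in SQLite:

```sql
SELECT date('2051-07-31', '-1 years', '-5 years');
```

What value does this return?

Adding -1 year to 2051-07-31 gives 2050-07-31.
Adding -5 years to 2050-07-31 gives 2045-07-31.

2045-07-31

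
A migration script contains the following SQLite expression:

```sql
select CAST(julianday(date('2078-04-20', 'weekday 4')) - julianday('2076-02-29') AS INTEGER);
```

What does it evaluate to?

`weekday 4` advances to the next Thursday; 2078-04-20 is a Wednesday, so it moves forward to 2078-04-21.
0 days remain in February 2076 after the 29th (29 − 29).
Full months from March 2076 through March 2078 contribute their day counts.
Then 21 days into April 2078.
Total: 0 + 31 + 30 + 31 + 30 + 31 + 31 + 30 + 31 + 30 + 31 + 31 + 28 + 31 + 30 + 31 + 30 + 31 + 31 + 30 + 31 + 30 + 31 + 31 + 28 + 31 + 21 = 782.

782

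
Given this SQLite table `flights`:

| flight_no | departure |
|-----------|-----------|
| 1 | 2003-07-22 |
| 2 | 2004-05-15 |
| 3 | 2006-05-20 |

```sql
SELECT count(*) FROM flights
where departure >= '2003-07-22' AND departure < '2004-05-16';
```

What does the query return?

2

Rows in [2003-07-22, 2004-05-16): 2003-07-22, 2004-05-15 → 2 rows.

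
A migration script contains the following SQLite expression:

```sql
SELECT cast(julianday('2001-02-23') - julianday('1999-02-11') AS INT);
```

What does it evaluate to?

17 days remain in February 1999 after the 11th (28 − 11).
Full months from March 1999 through January 2001 contribute their day counts.
Then 23 days into February 2001.
Total: 17 + 31 + 30 + 31 + 30 + 31 + 31 + 30 + 31 + 30 + 31 + 31 + 29 + 31 + 30 + 31 + 30 + 31 + 31 + 30 + 31 + 30 + 31 + 31 + 23 = 743.

743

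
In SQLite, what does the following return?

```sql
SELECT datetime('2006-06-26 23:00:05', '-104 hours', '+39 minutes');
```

2006-06-22 15:39:05

-104 hours from 2006-06-26 23:00:05 is 2006-06-22 15:00:05 (crosses midnight).
+39 minutes from 2006-06-22 15:00:05 is 2006-06-22 15:39:05.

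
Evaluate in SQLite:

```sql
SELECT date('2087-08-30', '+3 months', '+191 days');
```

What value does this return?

Adding +3 months to 2087-08-30 gives 2087-11-30.
Applying '+191 days' to 2087-11-30: counting 191 days forward gives 2088-06-08.

2088-06-08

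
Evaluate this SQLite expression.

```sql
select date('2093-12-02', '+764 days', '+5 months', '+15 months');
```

Applying '+764 days' to 2093-12-02: counting 764 days forward gives 2096-01-05.
Adding +5 months to 2096-01-05 gives 2096-06-05.
Adding +15 months to 2096-06-05 gives 2097-09-05.

2097-09-05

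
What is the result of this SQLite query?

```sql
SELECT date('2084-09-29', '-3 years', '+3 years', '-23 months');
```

2082-10-29

Adding -3 years to 2084-09-29 gives 2081-09-29.
Adding +3 years to 2081-09-29 gives 2084-09-29.
Adding -23 months to 2084-09-29 gives 2082-10-29.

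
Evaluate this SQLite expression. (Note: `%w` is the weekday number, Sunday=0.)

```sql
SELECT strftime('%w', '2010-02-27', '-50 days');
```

5

First apply '-50 days': 2010-02-27 → 2010-01-08.
2010-01-08 is a Friday; with Sunday=0 that is 5.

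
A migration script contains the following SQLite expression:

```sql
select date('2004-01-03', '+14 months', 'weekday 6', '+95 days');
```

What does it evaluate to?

2005-06-08

Adding +14 months to 2004-01-03 gives 2005-03-03.
`weekday 6` advances to the next Saturday; 2005-03-03 is a Thursday, so it moves forward to 2005-03-05.
Applying '+95 days' to 2005-03-05: counting 95 days forward gives 2005-06-08.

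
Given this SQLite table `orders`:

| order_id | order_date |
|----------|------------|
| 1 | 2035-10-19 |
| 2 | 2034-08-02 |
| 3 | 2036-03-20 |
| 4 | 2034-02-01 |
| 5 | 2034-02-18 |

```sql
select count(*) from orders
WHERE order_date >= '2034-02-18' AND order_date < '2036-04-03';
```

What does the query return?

4

Rows in [2034-02-18, 2036-04-03): 2035-10-19, 2034-08-02, 2036-03-20, 2034-02-18 → 4 rows.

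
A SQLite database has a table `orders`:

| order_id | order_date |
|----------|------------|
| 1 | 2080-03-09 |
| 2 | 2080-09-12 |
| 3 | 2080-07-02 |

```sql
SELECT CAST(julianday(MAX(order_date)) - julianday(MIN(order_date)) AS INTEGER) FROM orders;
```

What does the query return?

MIN = 2080-03-09, MAX = 2080-09-12.
22 days remain in March 2080 after the 9th (31 − 9).
April 2080: 30 days.
May 2080: 31 days.
June 2080: 30 days.
July 2080: 31 days.
August 2080: 31 days.
Then 12 days into September 2080.
Total: 22 + 30 + 31 + 30 + 31 + 31 + 12 = 187.

187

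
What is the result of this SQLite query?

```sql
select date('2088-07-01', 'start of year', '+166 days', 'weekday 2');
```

2088-06-15

`start of year` rewinds 2088-07-01 to 2088-01-01.
Applying '+166 days' to 2088-01-01: counting 166 days forward gives 2088-06-15.
`weekday 2` advances to the next Tuesday; 2088-06-15 is already a Tuesday, so it stays at 2088-06-15.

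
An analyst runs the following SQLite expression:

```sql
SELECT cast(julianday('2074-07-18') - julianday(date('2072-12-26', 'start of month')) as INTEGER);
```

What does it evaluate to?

`start of month` rewinds 2072-12-26 to 2072-12-01.
30 days remain in December 2072 after the 1st (31 − 1).
Full months from January 2073 through June 2074 contribute their day counts.
Then 18 days into July 2074.
Total: 30 + 31 + 28 + 31 + 30 + 31 + 30 + 31 + 31 + 30 + 31 + 30 + 31 + 31 + 28 + 31 + 30 + 31 + 30 + 18 = 594.

594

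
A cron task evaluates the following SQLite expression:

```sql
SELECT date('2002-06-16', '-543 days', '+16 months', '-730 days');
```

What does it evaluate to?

2000-04-20

Applying '-543 days' to 2002-06-16: counting 543 days back gives 2000-12-20.
Adding +16 months to 2000-12-20 gives 2002-04-20.
Applying '-730 days' to 2002-04-20: counting 730 days back gives 2000-04-20.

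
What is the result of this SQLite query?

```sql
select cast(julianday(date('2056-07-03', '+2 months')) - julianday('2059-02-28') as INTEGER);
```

-908

Adding +2 months to 2056-07-03 gives 2056-09-03.
27 days remain in September 2056 after the 3rd (30 − 3).
Full months from October 2056 through January 2059 contribute their day counts.
Then 28 days into February 2059.
Total: 27 + 31 + 30 + 31 + 31 + 28 + 31 + 30 + 31 + 30 + 31 + 31 + 30 + 31 + 30 + 31 + 31 + 28 + 31 + 30 + 31 + 30 + 31 + 31 + 30 + 31 + 30 + 31 + 31 + 28 = 908.
The subtraction is earlier − later, so the result is −908 → -908.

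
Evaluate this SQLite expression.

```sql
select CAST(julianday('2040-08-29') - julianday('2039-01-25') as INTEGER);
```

582

6 days remain in January 2039 after the 25th (31 − 25).
Full months from February 2039 through July 2040 contribute their day counts.
Then 29 days into August 2040.
Total: 6 + 28 + 31 + 30 + 31 + 30 + 31 + 31 + 30 + 31 + 30 + 31 + 31 + 29 + 31 + 30 + 31 + 30 + 31 + 29 = 582.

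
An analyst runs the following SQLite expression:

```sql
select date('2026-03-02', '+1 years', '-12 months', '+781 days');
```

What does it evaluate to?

2028-04-21

Adding +1 year to 2026-03-02 gives 2027-03-02.
Adding -12 months to 2027-03-02 gives 2026-03-02.
Applying '+781 days' to 2026-03-02: counting 781 days forward gives 2028-04-21.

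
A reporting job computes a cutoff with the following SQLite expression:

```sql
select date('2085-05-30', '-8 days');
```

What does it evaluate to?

Going back 8 days within May lands on 2085-05-22.

2085-05-22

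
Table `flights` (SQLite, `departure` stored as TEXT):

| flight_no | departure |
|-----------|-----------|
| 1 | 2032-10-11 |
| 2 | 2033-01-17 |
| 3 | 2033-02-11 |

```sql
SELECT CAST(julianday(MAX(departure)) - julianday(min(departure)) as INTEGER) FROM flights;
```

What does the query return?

123

MIN = 2032-10-11, MAX = 2033-02-11.
20 days remain in October 2032 after the 11th (31 − 11).
November 2032: 30 days.
December 2032: 31 days.
January 2033: 31 days.
Then 11 days into February 2033.
Total: 20 + 30 + 31 + 31 + 11 = 123.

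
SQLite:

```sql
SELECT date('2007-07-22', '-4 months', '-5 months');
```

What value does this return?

Adding -4 months to 2007-07-22 gives 2007-03-22.
Adding -5 months to 2007-03-22 gives 2006-10-22.

2006-10-22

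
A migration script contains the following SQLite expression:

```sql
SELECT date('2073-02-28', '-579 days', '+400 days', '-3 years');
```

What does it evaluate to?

2069-09-02

Applying '-579 days' to 2073-02-28: counting 579 days back gives 2071-07-30.
Applying '+400 days' to 2071-07-30: counting 400 days forward gives 2072-09-02.
Adding -3 years to 2072-09-02 gives 2069-09-02.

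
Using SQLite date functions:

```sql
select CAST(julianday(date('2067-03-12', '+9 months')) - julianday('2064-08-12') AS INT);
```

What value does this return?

Adding +9 months to 2067-03-12 gives 2067-12-12.
19 days remain in August 2064 after the 12th (31 − 12).
Full months from September 2064 through November 2067 contribute their day counts.
Then 12 days into December 2067.
Total: 19 + 30 + 31 + 30 + 31 + 31 + 28 + 31 + 30 + 31 + 30 + 31 + 31 + 30 + 31 + 30 + 31 + 31 + 28 + 31 + 30 + 31 + 30 + 31 + 31 + 30 + 31 + 30 + 31 + 31 + 28 + 31 + 30 + 31 + 30 + 31 + 31 + 30 + 31 + 30 + 12 = 1217.

1217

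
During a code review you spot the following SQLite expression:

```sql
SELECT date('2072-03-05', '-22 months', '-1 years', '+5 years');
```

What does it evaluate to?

2074-05-05

Adding -22 months to 2072-03-05 gives 2070-05-05.
Adding -1 year to 2070-05-05 gives 2069-05-05.
Adding +5 years to 2069-05-05 gives 2074-05-05.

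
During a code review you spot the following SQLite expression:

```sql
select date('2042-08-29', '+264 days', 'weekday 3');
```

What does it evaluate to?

Applying '+264 days' to 2042-08-29: counting 264 days forward gives 2043-05-20.
`weekday 3` advances to the next Wednesday; 2043-05-20 is already a Wednesday, so it stays at 2043-05-20.

2043-05-20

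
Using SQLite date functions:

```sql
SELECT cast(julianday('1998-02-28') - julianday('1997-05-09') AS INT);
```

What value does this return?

295

22 days remain in May 1997 after the 9th (31 − 9).
Full months from June 1997 through January 1998 contribute their day counts.
Then 28 days into February 1998.
Total: 22 + 30 + 31 + 31 + 30 + 31 + 30 + 31 + 31 + 28 = 295.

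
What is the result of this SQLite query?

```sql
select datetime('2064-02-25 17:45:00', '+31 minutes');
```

2064-02-25 18:16:00

+31 minutes from 2064-02-25 17:45:00 is 2064-02-25 18:16:00.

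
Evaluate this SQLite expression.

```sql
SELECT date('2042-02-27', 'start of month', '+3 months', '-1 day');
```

`start of month` rewinds 2042-02-27 to 2042-02-01.
Adding +3 months to 2042-02-01 gives 2042-05-01.
Going back 1 day from 2042-05-01 reaches 2042-04-30 (last day of April, 30 days).

2042-04-30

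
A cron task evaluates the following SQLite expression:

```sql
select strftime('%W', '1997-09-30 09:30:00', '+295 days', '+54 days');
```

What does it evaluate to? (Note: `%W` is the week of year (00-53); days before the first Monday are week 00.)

37

First apply '+295 days', '+54 days': 1997-09-30 09:30:00 → 1998-09-14 09:30:00.
1998-09-14 is a Monday. SQLite's %W counts Mondays since the year started; the result is 37.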